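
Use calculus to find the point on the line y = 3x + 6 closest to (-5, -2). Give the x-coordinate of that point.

-29/10

Minimize D(x)^2 = (x + 5)^2 + (3x + 8)^2.
d/dx[D^2] = 2(x + 5) + 2·3·(3x + 8) = 0 ⇒ x = -29/10.
Then y = -27/10 and the distance is √(49/10) ≈ 2.2136.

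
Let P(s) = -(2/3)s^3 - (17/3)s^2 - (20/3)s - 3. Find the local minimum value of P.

-28

P'(s) = -2s^2 - (34/3)s - 20/3. Setting P'(s) = 0 gives s ∈ {-5, -2/3}.
P''(s) = -4s - 34/3. P''(-5) = 26/3 > 0 ⇒ local minimum; P''(-2/3) = -26/3 < 0 ⇒ local maximum.
So the local minimum value is P(-5) = -28.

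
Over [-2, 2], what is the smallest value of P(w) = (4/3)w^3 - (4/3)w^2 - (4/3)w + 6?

P'(w) = 4w^2 - (8/3)w - 4/3, which vanishes at w = -1/3 and w = 1.
Candidates: P(-2) = -22/3,  P(-1/3) = 506/81,  P(1) = 14/3,  P(2) = 26/3.
Hence the absolute minimum is -22/3 at w = -2.

-22/3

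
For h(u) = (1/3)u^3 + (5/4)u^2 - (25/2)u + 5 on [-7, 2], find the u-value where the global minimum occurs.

The derivative is u^2 + (5/2)u - 25/2, whose only zero in [-7, 2] is u = -5.
Compare values at every candidate in [-7, 2]: h(-7) = 473/12,  h(-5) = 685/12,  h(2) = -37/3.
The minimum over the interval is -37/3, attained at u = 2.

2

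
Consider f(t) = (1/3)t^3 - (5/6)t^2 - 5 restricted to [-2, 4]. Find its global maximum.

3

The derivative is t^2 - (5/3)t, which vanishes at t = 0 and t = 5/3.
Compare values at every candidate in [-2, 4]: f(-2) = -11; f(0) = -5; f(5/3) = -935/162; f(4) = 3.
The maximum over the interval is 3, attained at t = 4.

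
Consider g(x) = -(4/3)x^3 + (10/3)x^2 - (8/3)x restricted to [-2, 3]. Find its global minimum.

-14

Differentiating, g'(x) = -4x^2 + (20/3)x - 8/3; which vanishes at x = 2/3 and x = 1.
Evaluating at the critical points and endpoints: g(-2) = 88/3; g(2/3) = -56/81; g(1) = -2/3; g(3) = -14.
Hence the absolute minimum is -14 at x = 3.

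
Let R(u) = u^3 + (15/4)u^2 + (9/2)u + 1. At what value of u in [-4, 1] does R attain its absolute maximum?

1

R'(u) = 3u^2 + (15/2)u + 9/2, which vanishes at u = -3/2 and u = -1.
Compare values at every candidate in [-4, 1]: R(-4) = -21; R(-3/2) = -11/16; R(-1) = -3/4; R(1) = 41/4.
So the maximum is R(1) = 41/4.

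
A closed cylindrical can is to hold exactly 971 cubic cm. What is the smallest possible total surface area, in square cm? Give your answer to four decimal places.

542.8261

With radius r and height h, πr²h = 971 so h = 971/(πr²), and S(r) = 2πr² + 2πrh = 2πr² + 2·971/r.
S'(r) = 4πr − 2·971/r² = 0 ⇒ r³ = 971/(2π), so r ≈ 5.3664 and h = 2r ≈ 10.7327.
S''(r) = 4π + 4·971/r³ > 0, so this is the minimum; S ≈ 542.8261.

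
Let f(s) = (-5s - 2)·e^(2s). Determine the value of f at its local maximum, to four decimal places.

0.4132

Differentiating with the product rule gives f'(s) = (-10s - 9)·e^(2s). Since e^(2s) > 0, the only critical point is s = -9/10.
f''(-9/10) has the same sign as -10 < 0, so this is a local maximum.
f(-9/10) = (5/2)·e^(-9/5) ≈ 0.4132.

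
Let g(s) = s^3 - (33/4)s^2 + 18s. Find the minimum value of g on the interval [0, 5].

0

The derivative is 3s^2 - (33/2)s + 18, which vanishes at s = 3/2 and s = 4.
Evaluating at the critical points and endpoints: g(0) = 0; g(3/2) = 189/16; g(4) = 4; g(5) = 35/4.
Hence the absolute minimum is 0 at s = 0.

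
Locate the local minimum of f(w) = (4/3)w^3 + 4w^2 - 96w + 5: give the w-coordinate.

f'(w) = 4w^2 + 8w - 96. Setting f'(w) = 0 gives w ∈ {-6, 4}.
Since f''(w) = 8w + 8, we get f''(-6) = -40 < 0 ⇒ local maximum; f''(4) = 40 > 0 ⇒ local minimum.
So the local minimum value is f(4) = -689/3.

4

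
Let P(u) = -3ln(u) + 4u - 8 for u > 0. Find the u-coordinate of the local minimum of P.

P'(u) = -3/u + 4 = 0 gives u = 3/4.
P''(u) = 3/u², which is positive for u > 0, so this is a local minimum.
P(3/4) = -3·ln(3/4) + 3 - 8 ≈ -4.1370.

3/4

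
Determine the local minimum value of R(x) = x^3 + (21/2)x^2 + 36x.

-81/2

R'(x) = 3x^2 + 21x + 36 = 0 at x = -4, -3.
R''(x) = 6x + 21. R''(-4) = -3 < 0 ⇒ local maximum; R''(-3) = 3 > 0 ⇒ local minimum.
Thus R has its local minimum at x = -3, with value -81/2.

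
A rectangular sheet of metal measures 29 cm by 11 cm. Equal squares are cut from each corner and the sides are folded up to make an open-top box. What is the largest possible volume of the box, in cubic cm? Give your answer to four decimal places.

With cut size x, the volume is V(x) = x(29 − 2x)(11 − 2x) for 0 < x < 5.5.
V'(x) = 12x^2 − 160x + 319. Setting V'(x) = 0 gives x ≈ 2.4404 (the root in (0, 5.5)).
V''(x) = 24x − 160 is negative there, so this is the maximum; V ≈ 360.1791.

360.1791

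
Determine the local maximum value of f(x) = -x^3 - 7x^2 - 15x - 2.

221/27

f'(x) = -3x^2 - 14x - 15 = 0 at x = -3, -5/3.
Since f''(x) = -6x - 14, we get f''(-3) = 4 > 0 ⇒ local minimum; f''(-5/3) = -4 < 0 ⇒ local maximum.
The local maximum is f(-5/3) = 221/27.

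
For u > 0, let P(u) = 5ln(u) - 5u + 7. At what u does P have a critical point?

P'(u) = 5/u − 5 = 0 gives u = 1.
P''(u) = -5/u², which is negative for u > 0, so this is a local maximum.
P(1) = 5·ln(1) - 5 + 7 ≈ 2.0000.

1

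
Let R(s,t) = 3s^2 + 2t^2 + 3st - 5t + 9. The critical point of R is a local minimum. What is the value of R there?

4

∂R/∂s = 6s + 3t = 0 and ∂R/∂t = 3s + 4t - 5 = 0, so (s, t) = (-1, 2).
The Hessian has R_{ss} = 6, R_{tt} = 4, R_{st} = 3, giving D = 15 > 0 with R_{ss} > 0, so the point is a local minimum.
R(-1, 2) = 4.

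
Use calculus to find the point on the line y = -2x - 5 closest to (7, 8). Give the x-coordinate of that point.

-19/5

Minimize D(x)^2 = (x - 7)^2 + (-2x - 13)^2.
d/dx[D^2] = 2(x - 7) + 2·(-2)·(-2x - 13) = 0 ⇒ x = -19/5.
Then y = 13/5 and the distance is √(729/5) ≈ 12.0748.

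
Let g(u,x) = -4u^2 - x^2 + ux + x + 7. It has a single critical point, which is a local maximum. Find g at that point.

∂g/∂u = -8u + x = 0 and ∂g/∂x = u - 2x + 1 = 0, so (u, x) = (1/15, 8/15).
The Hessian has g_{uu} = -8, g_{xx} = -2, g_{ux} = 1, giving D = 15 > 0 with g_{uu} < 0, so the point is a local maximum.
g(1/15, 8/15) = 109/15.

109/15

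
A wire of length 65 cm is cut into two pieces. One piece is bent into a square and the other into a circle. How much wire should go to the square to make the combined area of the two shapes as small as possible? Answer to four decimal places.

Let x be the length used for the square. Square side x/4; circle radius (65−x)/(2π).
A(x) = (x/4)² + π·((65−x)/(2π))² = x²/16 + (65−x)²/(4π) for 0 ≤ x ≤ 65. A'(x) = x/8 − (65−x)/(2π) = 0 gives x = 4·65/(π+4) ≈ 36.4064.
A'' = 1/8 + 1/(2π) > 0, so this gives the minimum combined area; x ≈ 36.4064 cm to the square.

36.4064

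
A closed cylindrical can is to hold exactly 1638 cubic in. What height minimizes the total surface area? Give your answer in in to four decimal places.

12.7764

With radius r and height h, πr²h = 1638 so h = 1638/(πr²), and S(r) = 2πr² + 2πrh = 2πr² + 2·1638/r.
S'(r) = 4πr − 2·1638/r² = 0 ⇒ r³ = 1638/(2π), so r ≈ 6.3882 and h = 2r ≈ 12.7764.
S''(r) = 4π + 4·1638/r³ > 0, so this is the minimum; S ≈ 769.2316.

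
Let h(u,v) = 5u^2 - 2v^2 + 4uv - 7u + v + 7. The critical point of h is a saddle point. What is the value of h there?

327/56

∂h/∂u = 10u + 4v - 7 = 0 and ∂h/∂v = 4u - 4v + 1 = 0, so (u, v) = (3/7, 19/28).
The Hessian has h_{uu} = 10, h_{vv} = -4, h_{uv} = 4, giving D = -56 < 0, so the point is a saddle point.
h(3/7, 19/28) = 327/56.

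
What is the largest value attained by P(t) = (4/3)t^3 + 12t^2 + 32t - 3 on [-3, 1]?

The derivative is 4t^2 + 24t + 32, whose only zero in [-3, 1] is t = -2.
Evaluating at the critical points and endpoints: P(-3) = -27, P(-2) = -89/3, P(1) = 127/3.
Hence the absolute maximum is 127/3 at t = 1.

127/3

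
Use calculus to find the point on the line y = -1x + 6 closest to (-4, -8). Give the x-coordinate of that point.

5

Minimize D(x)^2 = (x + 4)^2 + (-x + 14)^2.
d/dx[D^2] = 2(x + 4) + 2·(-1)·(-x + 14) = 0 ⇒ x = 5.
Then y = 1 and the distance is √(162) ≈ 12.7279.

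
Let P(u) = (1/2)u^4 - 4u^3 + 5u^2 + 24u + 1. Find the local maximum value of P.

Critical points: P'(u) = 2u^3 - 12u^2 + 10u + 24 vanishes at u = -1, 3, 4.
Second-derivative test with P''(u) = 6u^2 - 24u + 10: P''(-1) = 40 > 0 ⇒ local minimum; P''(3) = -8 < 0 ⇒ local maximum; P''(4) = 10 > 0 ⇒ local minimum.
The local maximum is P(3) = 101/2.

101/2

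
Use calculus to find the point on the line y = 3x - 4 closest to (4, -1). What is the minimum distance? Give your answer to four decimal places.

2.8460

Minimize D(x)^2 = (x - 4)^2 + (3x - 3)^2.
d/dx[D^2] = 2(x - 4) + 2·3·(3x - 3) = 0 ⇒ x = 13/10.
Then y = -1/10 and the distance is √(81/10) ≈ 2.8460.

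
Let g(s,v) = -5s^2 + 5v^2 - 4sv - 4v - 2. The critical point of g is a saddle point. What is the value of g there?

∂g/∂s = -10s - 4v = 0 and ∂g/∂v = -4s + 10v - 4 = 0, so (s, v) = (-4/29, 10/29).
The Hessian has g_{ss} = -10, g_{vv} = 10, g_{sv} = -4, giving D = -116 < 0, so the point is a saddle point.
g(-4/29, 10/29) = -78/29.

-78/29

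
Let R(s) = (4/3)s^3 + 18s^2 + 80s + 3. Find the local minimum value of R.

-343/3

R'(s) = 4s^2 + 36s + 80 = 0 at s = -5, -4.
Second-derivative test with R''(s) = 8s + 36: R''(-5) = -4 < 0 ⇒ local maximum; R''(-4) = 4 > 0 ⇒ local minimum.
So the local minimum value is R(-4) = -343/3.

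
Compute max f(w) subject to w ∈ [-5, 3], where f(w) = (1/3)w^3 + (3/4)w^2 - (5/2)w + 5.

53/4

The derivative is w^2 + (3/2)w - 5/2, which vanishes at w = -5/2 and w = 1.
Compare values at every candidate in [-5, 3]: f(-5) = -65/12,  f(-5/2) = 515/48,  f(1) = 43/12,  f(3) = 53/4.
So the maximum is f(3) = 53/4.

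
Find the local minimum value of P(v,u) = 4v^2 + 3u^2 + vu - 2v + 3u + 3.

∂P/∂v = 8v + u - 2 = 0 and ∂P/∂u = v + 6u + 3 = 0, so (v, u) = (15/47, -26/47).
The Hessian has P_{vv} = 8, P_{uu} = 6, P_{vu} = 1, giving D = 47 > 0 with P_{vv} > 0, so the point is a local minimum.
P(15/47, -26/47) = 87/47.

87/47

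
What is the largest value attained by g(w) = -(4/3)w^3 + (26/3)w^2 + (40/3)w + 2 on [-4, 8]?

518/3

The derivative is -4w^2 + (52/3)w + 40/3, which vanishes at w = -2/3 and w = 5.
Compare values at every candidate in [-4, 8]: g(-4) = 518/3; g(-2/3) = -214/81; g(5) = 356/3; g(8) = -58/3.
The maximum over the interval is 518/3, attained at w = -4.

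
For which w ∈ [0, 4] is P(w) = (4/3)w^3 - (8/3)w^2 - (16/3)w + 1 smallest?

Differentiating, P'(w) = 4w^2 - (16/3)w - 16/3; whose only zero in [0, 4] is w = 2.
Candidates: P(0) = 1, P(2) = -29/3, P(4) = 67/3.
The minimum over the interval is -29/3, attained at w = 2.

2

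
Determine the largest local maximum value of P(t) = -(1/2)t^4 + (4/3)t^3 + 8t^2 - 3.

P'(t) = -2t^3 + 4t^2 + 16t. Setting P'(t) = 0 gives t ∈ {-2, 0, 4}.
P''(t) = -6t^2 + 8t + 16. P''(-2) = -24 < 0 ⇒ local maximum; P''(0) = 16 > 0 ⇒ local minimum; P''(4) = -48 < 0 ⇒ local maximum.
The largest local maximum is P(4) = 247/3.

247/3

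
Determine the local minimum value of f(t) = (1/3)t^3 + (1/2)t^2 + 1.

f'(t) = t^2 + t = 0 at t = -1, 0.
f''(t) = 2t + 1. f''(-1) = -1 < 0 ⇒ local maximum; f''(0) = 1 > 0 ⇒ local minimum.
So the local minimum value is f(0) = 1.

1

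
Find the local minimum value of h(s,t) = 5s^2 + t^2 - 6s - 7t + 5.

-181/20

∂h/∂s = 10s - 6 = 0 and ∂h/∂t = 2t - 7 = 0, so (s, t) = (3/5, 7/2).
The Hessian has h_{ss} = 10, h_{tt} = 2, h_{st} = 0, giving D = 20 > 0 with h_{ss} > 0, so the point is a local minimum.
h(3/5, 7/2) = -181/20.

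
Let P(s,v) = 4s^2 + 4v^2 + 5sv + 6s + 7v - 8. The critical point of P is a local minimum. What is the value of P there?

∂P/∂s = 8s + 5v + 6 = 0 and ∂P/∂v = 5s + 8v + 7 = 0, so (s, v) = (-1/3, -2/3).
The Hessian has P_{ss} = 8, P_{vv} = 8, P_{sv} = 5, giving D = 39 > 0 with P_{ss} > 0, so the point is a local minimum.
P(-1/3, -2/3) = -34/3.

-34/3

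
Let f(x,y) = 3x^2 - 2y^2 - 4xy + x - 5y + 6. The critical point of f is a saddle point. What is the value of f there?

293/40

∂f/∂x = 6x - 4y + 1 = 0 and ∂f/∂y = -4x - 4y - 5 = 0, so (x, y) = (-3/5, -13/20).
The Hessian has f_{xx} = 6, f_{yy} = -4, f_{xy} = -4, giving D = -40 < 0, so the point is a saddle point.
f(-3/5, -13/20) = 293/40.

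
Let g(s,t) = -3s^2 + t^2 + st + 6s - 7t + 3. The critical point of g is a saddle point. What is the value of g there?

-30/13

∂g/∂s = -6s + t + 6 = 0 and ∂g/∂t = s + 2t - 7 = 0, so (s, t) = (19/13, 36/13).
The Hessian has g_{ss} = -6, g_{tt} = 2, g_{st} = 1, giving D = -13 < 0, so the point is a saddle point.
g(19/13, 36/13) = -30/13.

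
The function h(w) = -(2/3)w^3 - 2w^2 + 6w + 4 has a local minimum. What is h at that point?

h'(w) = -2w^2 - 4w + 6. Setting h'(w) = 0 gives w ∈ {-3, 1}.
Second-derivative test with h''(w) = -4w - 4: h''(-3) = 8 > 0 ⇒ local minimum; h''(1) = -8 < 0 ⇒ local maximum.
So the local minimum value is h(-3) = -14.

-14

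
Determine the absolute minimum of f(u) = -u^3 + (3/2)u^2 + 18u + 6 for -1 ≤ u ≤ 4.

Differentiating, f'(u) = -3u^2 + 3u + 18; whose only zero in [-1, 4] is u = 3.
Compare values at every candidate in [-1, 4]: f(-1) = -19/2,  f(3) = 93/2,  f(4) = 38.
Hence the absolute minimum is -19/2 at u = -1.

-19/2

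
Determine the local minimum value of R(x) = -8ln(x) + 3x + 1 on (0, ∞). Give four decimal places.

R'(x) = -8/x + 3 = 0 gives x = 8/3.
R''(x) = 8/x², which is positive for x > 0, so this is a local minimum.
R(8/3) = -8·ln(8/3) + 8 + 1 ≈ 1.1534.

1.1534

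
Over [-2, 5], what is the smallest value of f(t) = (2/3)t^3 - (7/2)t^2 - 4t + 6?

-70/3

The derivative is 2t^2 - 7t - 4, which vanishes at t = -1/2 and t = 4.
Compare values at every candidate in [-2, 5]: f(-2) = -16/3, f(-1/2) = 169/24, f(4) = -70/3, f(5) = -109/6.
The minimum over the interval is -70/3, attained at t = 4.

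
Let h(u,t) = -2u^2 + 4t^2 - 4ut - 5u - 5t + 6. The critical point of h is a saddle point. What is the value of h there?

∂h/∂u = -4u - 4t - 5 = 0 and ∂h/∂t = -4u + 8t - 5 = 0, so (u, t) = (-5/4, 0).
The Hessian has h_{uu} = -4, h_{tt} = 8, h_{ut} = -4, giving D = -48 < 0, so the point is a saddle point.
h(-5/4, 0) = 73/8.

73/8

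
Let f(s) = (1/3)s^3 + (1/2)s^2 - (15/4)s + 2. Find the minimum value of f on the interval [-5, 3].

f'(s) = s^2 + s - 15/4, which vanishes at s = -5/2 and s = 3/2.
Candidates: f(-5) = -101/12, f(-5/2) = 223/24, f(3/2) = -11/8, f(3) = 17/4.
Hence the absolute minimum is -101/12 at s = -5.

-101/12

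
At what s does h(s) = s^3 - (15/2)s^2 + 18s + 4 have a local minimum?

3

Critical points: h'(s) = 3s^2 - 15s + 18 vanishes at s = 2, 3.
Since h''(s) = 6s - 15, we get h''(2) = -3 < 0 ⇒ local maximum; h''(3) = 3 > 0 ⇒ local minimum.
The local minimum is h(3) = 35/2.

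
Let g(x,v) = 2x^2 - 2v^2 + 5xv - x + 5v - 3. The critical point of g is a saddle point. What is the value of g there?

-50/41

∂g/∂x = 4x + 5v - 1 = 0 and ∂g/∂v = 5x - 4v + 5 = 0, so (x, v) = (-21/41, 25/41).
The Hessian has g_{xx} = 4, g_{vv} = -4, g_{xv} = 5, giving D = -41 < 0, so the point is a saddle point.
g(-21/41, 25/41) = -50/41.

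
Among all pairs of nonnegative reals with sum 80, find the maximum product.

With x + y = 80, the product is P(x) = x(80 − x).
P'(x) = 80 − 2x = 0 gives x = 40; P'' = −2 < 0, so this is the maximum.
P = 40·40 = 1600.

1600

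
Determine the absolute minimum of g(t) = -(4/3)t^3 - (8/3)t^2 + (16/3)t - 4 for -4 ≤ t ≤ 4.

The derivative is -4t^2 - (16/3)t + 16/3, which vanishes at t = -2 and t = 2/3.
Candidates: g(-4) = 52/3, g(-2) = -44/3, g(2/3) = -164/81, g(4) = -332/3.
The minimum over the interval is -332/3, attained at t = 4.

-332/3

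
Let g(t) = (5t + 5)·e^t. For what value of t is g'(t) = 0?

By the product rule, g'(t) = (5t + 10)·e^t. Since e^t > 0, the only critical point is t = -2.
g''(-2) has the same sign as 5 > 0, so this is a local minimum.
g(-2) = (-5)·e^(-2) ≈ -0.6767.

-2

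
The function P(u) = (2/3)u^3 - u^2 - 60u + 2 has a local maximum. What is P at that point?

P'(u) = 2u^2 - 2u - 60 = 0 at u = -5, 6.
Since P''(u) = 4u - 2, we get P''(-5) = -22 < 0 ⇒ local maximum; P''(6) = 22 > 0 ⇒ local minimum.
The local maximum is P(-5) = 581/3.

581/3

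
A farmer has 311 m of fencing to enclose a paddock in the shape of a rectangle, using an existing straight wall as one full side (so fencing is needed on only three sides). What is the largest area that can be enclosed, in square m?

Let the sides perpendicular to the wall have length x and the parallel side y, so 2x + y = 311 and the area is A = xy = x(311 − 2x).
A'(x) = 311 − 4x = 0 gives x = 311/4, and A''(x) = −4 < 0 confirms a maximum.
Then y = 311 − 2·311/4 = 311/2 and A = 96721/8.

96721/8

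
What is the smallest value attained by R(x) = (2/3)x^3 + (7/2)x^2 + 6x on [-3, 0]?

-9/2

Differentiating, R'(x) = 2x^2 + 7x + 6; which vanishes at x = -2 and x = -3/2.
Evaluating at the critical points and endpoints: R(-3) = -9/2; R(-2) = -10/3; R(-3/2) = -27/8; R(0) = 0.
So the minimum is R(-3) = -9/2.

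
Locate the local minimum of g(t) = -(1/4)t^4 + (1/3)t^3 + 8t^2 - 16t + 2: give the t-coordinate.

g'(t) = -t^3 + t^2 + 16t - 16 = 0 at t = -4, 1, 4.
Since g''(t) = -3t^2 + 2t + 16, we get g''(-4) = -40 < 0 ⇒ local maximum; g''(1) = 15 > 0 ⇒ local minimum; g''(4) = -24 < 0 ⇒ local maximum.
The local minimum is g(1) = -71/12.

1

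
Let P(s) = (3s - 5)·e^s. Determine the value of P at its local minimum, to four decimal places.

Differentiating with the product rule gives P'(s) = (3s - 2)·e^s. Since e^s > 0, the only critical point is s = 2/3.
P''(2/3) has the same sign as 3 > 0, so this is a local minimum.
P(2/3) = (-3)·e^(2/3) ≈ -5.8432.

-5.8432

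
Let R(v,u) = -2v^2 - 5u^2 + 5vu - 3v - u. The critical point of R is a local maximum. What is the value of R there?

∂R/∂v = -4v + 5u - 3 = 0 and ∂R/∂u = 5v - 10u - 1 = 0, so (v, u) = (-7/3, -19/15).
The Hessian has R_{vv} = -4, R_{uu} = -10, R_{vu} = 5, giving D = 15 > 0 with R_{vv} < 0, so the point is a local maximum.
R(-7/3, -19/15) = 62/15.

62/15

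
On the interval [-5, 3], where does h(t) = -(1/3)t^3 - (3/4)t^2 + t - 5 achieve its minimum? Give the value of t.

3

h'(t) = -t^2 - (3/2)t + 1, which vanishes at t = -2 and t = 1/2.
Evaluating at the critical points and endpoints: h(-5) = 155/12; h(-2) = -22/3; h(1/2) = -227/48; h(3) = -71/4.
The minimum over the interval is -71/4, attained at t = 3.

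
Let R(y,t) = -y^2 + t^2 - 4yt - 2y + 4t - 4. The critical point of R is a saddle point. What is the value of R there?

∂R/∂y = -2y - 4t - 2 = 0 and ∂R/∂t = -4y + 2t + 4 = 0, so (y, t) = (3/5, -4/5).
The Hessian has R_{yy} = -2, R_{tt} = 2, R_{yt} = -4, giving D = -20 < 0, so the point is a saddle point.
R(3/5, -4/5) = -31/5.

-31/5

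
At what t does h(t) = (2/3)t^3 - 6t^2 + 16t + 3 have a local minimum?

4

h'(t) = 2t^2 - 12t + 16 = 0 at t = 2, 4.
Second-derivative test with h''(t) = 4t - 12: h''(2) = -4 < 0 ⇒ local maximum; h''(4) = 4 > 0 ⇒ local minimum.
Thus h has its local minimum at t = 4, with value 41/3.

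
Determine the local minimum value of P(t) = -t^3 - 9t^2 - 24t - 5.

P'(t) = -3t^2 - 18t - 24 = 0 at t = -4, -2.
Since P''(t) = -6t - 18, we get P''(-4) = 6 > 0 ⇒ local minimum; P''(-2) = -6 < 0 ⇒ local maximum.
So the local minimum value is P(-4) = 11.

11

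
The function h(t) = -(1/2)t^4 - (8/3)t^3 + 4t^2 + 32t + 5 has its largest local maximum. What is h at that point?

h'(t) = -2t^3 - 8t^2 + 8t + 32 = 0 at t = -4, -2, 2.
Second-derivative test with h''(t) = -6t^2 - 16t + 8: h''(-4) = -24 < 0 ⇒ local maximum; h''(-2) = 16 > 0 ⇒ local minimum; h''(2) = -48 < 0 ⇒ local maximum.
Thus h has its largest local maximum at t = 2, with value 167/3.

167/3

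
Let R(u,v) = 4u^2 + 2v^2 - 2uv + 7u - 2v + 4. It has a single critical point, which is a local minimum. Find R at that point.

13/14

∂R/∂u = 8u - 2v + 7 = 0 and ∂R/∂v = -2u + 4v - 2 = 0, so (u, v) = (-6/7, 1/14).
The Hessian has R_{uu} = 8, R_{vv} = 4, R_{uv} = -2, giving D = 28 > 0 with R_{uu} > 0, so the point is a local minimum.
R(-6/7, 1/14) = 13/14.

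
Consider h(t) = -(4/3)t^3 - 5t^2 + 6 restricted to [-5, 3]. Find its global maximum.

Differentiating, h'(t) = -4t^2 - 10t; which vanishes at t = -5/2 and t = 0.
Candidates: h(-5) = 143/3,  h(-5/2) = -53/12,  h(0) = 6,  h(3) = -75.
The maximum over the interval is 143/3, attained at t = -5.

143/3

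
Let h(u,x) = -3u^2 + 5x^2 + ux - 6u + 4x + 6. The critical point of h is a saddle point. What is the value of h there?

522/61

∂h/∂u = -6u + x - 6 = 0 and ∂h/∂x = u + 10x + 4 = 0, so (u, x) = (-64/61, -18/61).
The Hessian has h_{uu} = -6, h_{xx} = 10, h_{ux} = 1, giving D = -61 < 0, so the point is a saddle point.
h(-64/61, -18/61) = 522/61.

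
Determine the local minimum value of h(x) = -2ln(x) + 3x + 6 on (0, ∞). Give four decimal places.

8.8109

h'(x) = -2/x + 3 = 0 gives x = 2/3.
h''(x) = 2/x², which is positive for x > 0, so this is a local minimum.
h(2/3) = -2·ln(2/3) + 2 + 6 ≈ 8.8109.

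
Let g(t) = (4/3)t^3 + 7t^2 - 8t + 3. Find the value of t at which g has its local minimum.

g'(t) = 4t^2 + 14t - 8. Setting g'(t) = 0 gives t ∈ {-4, 1/2}.
Since g''(t) = 8t + 14, we get g''(-4) = -18 < 0 ⇒ local maximum; g''(1/2) = 18 > 0 ⇒ local minimum.
The local minimum is g(1/2) = 11/12.

1/2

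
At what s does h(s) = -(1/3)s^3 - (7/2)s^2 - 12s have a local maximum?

-3

Critical points: h'(s) = -s^2 - 7s - 12 vanishes at s = -4, -3.
h''(s) = -2s - 7. h''(-4) = 1 > 0 ⇒ local minimum; h''(-3) = -1 < 0 ⇒ local maximum.
The local maximum is h(-3) = 27/2.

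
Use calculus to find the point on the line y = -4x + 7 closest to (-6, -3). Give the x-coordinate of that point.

Minimize D(x)^2 = (x + 6)^2 + (-4x + 10)^2.
d/dx[D^2] = 2(x + 6) + 2·(-4)·(-4x + 10) = 0 ⇒ x = 2.
Then y = -1 and the distance is √(68) ≈ 8.2462.

2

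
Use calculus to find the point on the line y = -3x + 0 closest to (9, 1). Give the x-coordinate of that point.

Minimize D(x)^2 = (x - 9)^2 + (-3x - 1)^2.
d/dx[D^2] = 2(x - 9) + 2·(-3)·(-3x - 1) = 0 ⇒ x = 3/5.
Then y = -9/5 and the distance is √(392/5) ≈ 8.8544.

3/5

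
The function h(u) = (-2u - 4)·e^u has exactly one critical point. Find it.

-3

Differentiating with the product rule gives h'(u) = (-2u - 6)·e^u. Since e^u > 0, the only critical point is u = -3.
h''(-3) has the same sign as -2 < 0, so this is a local maximum.
h(-3) = (2)·e^(-3) ≈ 0.0996.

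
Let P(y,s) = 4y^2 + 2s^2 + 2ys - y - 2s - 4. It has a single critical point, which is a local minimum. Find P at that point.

∂P/∂y = 8y + 2s - 1 = 0 and ∂P/∂s = 2y + 4s - 2 = 0, so (y, s) = (0, 1/2).
The Hessian has P_{yy} = 8, P_{ss} = 4, P_{ys} = 2, giving D = 28 > 0 with P_{yy} > 0, so the point is a local minimum.
P(0, 1/2) = -9/2.

-9/2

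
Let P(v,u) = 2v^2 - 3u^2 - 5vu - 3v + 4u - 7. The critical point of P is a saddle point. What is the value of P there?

-398/49

∂P/∂v = 4v - 5u - 3 = 0 and ∂P/∂u = -5v - 6u + 4 = 0, so (v, u) = (38/49, 1/49).
The Hessian has P_{vv} = 4, P_{uu} = -6, P_{vu} = -5, giving D = -49 < 0, so the point is a saddle point.
P(38/49, 1/49) = -398/49.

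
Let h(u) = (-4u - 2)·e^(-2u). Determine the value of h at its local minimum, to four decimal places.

h'(u) = (-4)·e^(-2u) + (-4u - 2)·(-2)·e^(-2u) = (8u)·e^(-2u). Since e^(-2u) > 0, the only critical point is u = 0.
h''(0) has the same sign as 8 > 0, so this is a local minimum.
h(0) = (-2)·e^(0) ≈ -2.0000.

-2.0000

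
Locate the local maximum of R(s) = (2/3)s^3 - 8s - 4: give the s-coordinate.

R'(s) = 2s^2 - 8 = 0 at s = -2, 2.
Since R''(s) = 4s, we get R''(-2) = -8 < 0 ⇒ local maximum; R''(2) = 8 > 0 ⇒ local minimum.
The local maximum is R(-2) = 20/3.

-2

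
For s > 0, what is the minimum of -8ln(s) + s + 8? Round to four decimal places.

-0.6355

R'(s) = -8/s + 1 = 0 gives s = 8.
R''(s) = 8/s², which is positive for s > 0, so this is a local minimum.
R(8) = -8·ln(8) + 8 + 8 ≈ -0.6355.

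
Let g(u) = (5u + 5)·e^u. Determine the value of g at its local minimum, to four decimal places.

-0.6767

Differentiating with the product rule gives g'(u) = (5u + 10)·e^u. Since e^u > 0, the only critical point is u = -2.
g''(-2) has the same sign as 5 > 0, so this is a local minimum.
g(-2) = (-5)·e^(-2) ≈ -0.6767.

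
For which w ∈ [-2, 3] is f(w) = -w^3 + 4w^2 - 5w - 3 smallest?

3

Differentiating, f'(w) = -3w^2 + 8w - 5; which vanishes at w = 1 and w = 5/3.
Compare values at every candidate in [-2, 3]: f(-2) = 31, f(1) = -5, f(5/3) = -131/27, f(3) = -9.
The minimum over the interval is -9, attained at w = 3.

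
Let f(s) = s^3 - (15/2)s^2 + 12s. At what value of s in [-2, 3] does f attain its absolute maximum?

f'(s) = 3s^2 - 15s + 12, whose only zero in [-2, 3] is s = 1.
Compare values at every candidate in [-2, 3]: f(-2) = -62; f(1) = 11/2; f(3) = -9/2.
Hence the absolute maximum is 11/2 at s = 1.

1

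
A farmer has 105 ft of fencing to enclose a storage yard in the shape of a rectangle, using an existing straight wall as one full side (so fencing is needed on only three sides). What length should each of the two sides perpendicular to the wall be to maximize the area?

105/4

Let the sides perpendicular to the wall have length x and the parallel side y, so 2x + y = 105 and the area is A = xy = x(105 − 2x).
A'(x) = 105 − 4x = 0 gives x = 105/4, and A''(x) = −4 < 0 confirms a maximum.
Then y = 105 − 2·105/4 = 105/2 and A = 11025/8.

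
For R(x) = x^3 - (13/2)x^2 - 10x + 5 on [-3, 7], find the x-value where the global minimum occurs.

Differentiating, R'(x) = 3x^2 - 13x - 10; which vanishes at x = -2/3 and x = 5.
Candidates: R(-3) = -101/2, R(-2/3) = 229/27, R(5) = -165/2, R(7) = -81/2.
Hence the absolute minimum is -165/2 at x = 5.

5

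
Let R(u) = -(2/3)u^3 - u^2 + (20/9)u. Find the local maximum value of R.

Critical points: R'(u) = -2u^2 - 2u + 20/9 vanishes at u = -5/3, 2/3.
R''(u) = -4u - 2. R''(-5/3) = 14/3 > 0 ⇒ local minimum; R''(2/3) = -14/3 < 0 ⇒ local maximum.
Thus R has its local maximum at u = 2/3, with value 68/81.

68/81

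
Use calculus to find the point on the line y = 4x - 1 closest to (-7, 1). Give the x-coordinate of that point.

1/17

Minimize D(x)^2 = (x + 7)^2 + (4x - 2)^2.
d/dx[D^2] = 2(x + 7) + 2·4·(4x - 2) = 0 ⇒ x = 1/17.
Then y = -13/17 and the distance is √(900/17) ≈ 7.2761.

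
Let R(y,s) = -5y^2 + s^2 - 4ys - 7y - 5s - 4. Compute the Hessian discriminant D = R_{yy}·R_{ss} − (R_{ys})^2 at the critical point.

∂R/∂y = -10y - 4s - 7 = 0 and ∂R/∂s = -4y + 2s - 5 = 0, so (y, s) = (-17/18, 11/18).
The Hessian has R_{yy} = -10, R_{ss} = 2, R_{ys} = -4, giving D = -36 < 0, so the point is a saddle point.
D = (-10)·(2) − (-4)^2 = -36.

-36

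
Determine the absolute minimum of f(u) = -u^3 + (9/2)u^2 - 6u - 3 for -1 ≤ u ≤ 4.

The derivative is -3u^2 + 9u - 6, which vanishes at u = 1 and u = 2.
Candidates: f(-1) = 17/2, f(1) = -11/2, f(2) = -5, f(4) = -19.
So the minimum is f(4) = -19.

-19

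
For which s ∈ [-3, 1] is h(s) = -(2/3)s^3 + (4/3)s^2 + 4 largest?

The derivative is -2s^2 + (8/3)s, whose only zero in [-3, 1] is s = 0.
Compare values at every candidate in [-3, 1]: h(-3) = 34; h(0) = 4; h(1) = 14/3.
The maximum over the interval is 34, attained at s = -3.

-3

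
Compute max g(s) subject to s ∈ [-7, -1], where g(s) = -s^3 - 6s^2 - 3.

46

The derivative is -3s^2 - 12s, whose only zero in [-7, -1] is s = -4.
Compare values at every candidate in [-7, -1]: g(-7) = 46, g(-4) = -35, g(-1) = -8.
Hence the absolute maximum is 46 at s = -7.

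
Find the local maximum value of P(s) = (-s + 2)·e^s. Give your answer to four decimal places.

P'(s) = (-1)·e^s + (-s + 2)·1·e^s = (-s + 1)·e^s. Since e^s > 0, the only critical point is s = 1.
P''(1) has the same sign as -1 < 0, so this is a local maximum.
P(1) = (1)·e^(1) ≈ 2.7183.

2.7183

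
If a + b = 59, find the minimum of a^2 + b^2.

3481/2

With a + b = 59, a^2 + b^2 = a^2 + (59 − a)^2.
The derivative 2a − 2(59 − a) = 4a − 118 vanishes at a = 59/2; second derivative 4 > 0, a minimum.
The minimum is 2·(59/2)^2 = 3481/2.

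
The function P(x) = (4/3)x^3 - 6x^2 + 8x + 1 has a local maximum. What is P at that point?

P'(x) = 4x^2 - 12x + 8. Setting P'(x) = 0 gives x ∈ {1, 2}.
Second-derivative test with P''(x) = 8x - 12: P''(1) = -4 < 0 ⇒ local maximum; P''(2) = 4 > 0 ⇒ local minimum.
Thus P has its local maximum at x = 1, with value 13/3.

13/3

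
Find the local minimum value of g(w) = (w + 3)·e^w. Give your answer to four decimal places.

-0.0183

By the product rule, g'(w) = (w + 4)·e^w. Since e^w > 0, the only critical point is w = -4.
g''(-4) has the same sign as 1 > 0, so this is a local minimum.
g(-4) = (-1)·e^(-4) ≈ -0.0183.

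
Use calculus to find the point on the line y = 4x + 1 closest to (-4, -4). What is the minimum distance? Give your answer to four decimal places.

Minimize D(x)^2 = (x + 4)^2 + (4x + 5)^2.
d/dx[D^2] = 2(x + 4) + 2·4·(4x + 5) = 0 ⇒ x = -24/17.
Then y = -79/17 and the distance is √(121/17) ≈ 2.6679.

2.6679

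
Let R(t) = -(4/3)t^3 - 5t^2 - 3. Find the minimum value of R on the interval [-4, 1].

The derivative is -4t^2 - 10t, which vanishes at t = -5/2 and t = 0.
Evaluating at the critical points and endpoints: R(-4) = 7/3, R(-5/2) = -161/12, R(0) = -3, R(1) = -28/3.
The minimum over the interval is -161/12, attained at t = -5/2.

-161/12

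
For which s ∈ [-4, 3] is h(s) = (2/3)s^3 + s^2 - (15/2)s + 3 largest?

-5/2

The derivative is 2s^2 + 2s - 15/2, which vanishes at s = -5/2 and s = 3/2.
Compare values at every candidate in [-4, 3]: h(-4) = 19/3,  h(-5/2) = 211/12,  h(3/2) = -15/4,  h(3) = 15/2.
Hence the absolute maximum is 211/12 at s = -5/2.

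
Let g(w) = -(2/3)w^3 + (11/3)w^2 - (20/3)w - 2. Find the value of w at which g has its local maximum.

2

g'(w) = -2w^2 + (22/3)w - 20/3 = 0 at w = 5/3, 2.
g''(w) = -4w + 22/3. g''(5/3) = 2/3 > 0 ⇒ local minimum; g''(2) = -2/3 < 0 ⇒ local maximum.
The local maximum is g(2) = -6.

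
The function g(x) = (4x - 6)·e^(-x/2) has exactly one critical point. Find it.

7/2

Differentiating with the product rule gives g'(x) = (-2x + 7)·e^(-x/2). Since e^(-x/2) > 0, the only critical point is x = 7/2.
g''(7/2) has the same sign as -2 < 0, so this is a local maximum.
g(7/2) = (8)·e^(-7/4) ≈ 1.3902.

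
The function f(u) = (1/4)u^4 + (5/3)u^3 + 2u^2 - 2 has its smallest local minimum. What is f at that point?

Critical points: f'(u) = u^3 + 5u^2 + 4u vanishes at u = -4, -1, 0.
Since f''(u) = 3u^2 + 10u + 4, we get f''(-4) = 12 > 0 ⇒ local minimum; f''(-1) = -3 < 0 ⇒ local maximum; f''(0) = 4 > 0 ⇒ local minimum.
So the smallest local minimum value is f(-4) = -38/3.

-38/3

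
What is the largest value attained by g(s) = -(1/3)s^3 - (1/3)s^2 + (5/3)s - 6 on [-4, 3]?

The derivative is -s^2 - (2/3)s + 5/3, which vanishes at s = -5/3 and s = 1.
Compare values at every candidate in [-4, 3]: g(-4) = 10/3, g(-5/3) = -661/81, g(1) = -5, g(3) = -13.
The maximum over the interval is 10/3, attained at s = -4.

10/3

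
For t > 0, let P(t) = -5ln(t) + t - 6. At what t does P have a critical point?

5

P'(t) = -5/t + 1 = 0 gives t = 5.
P''(t) = 5/t², which is positive for t > 0, so this is a local minimum.
P(5) = -5·ln(5) + 5 - 6 ≈ -9.0472.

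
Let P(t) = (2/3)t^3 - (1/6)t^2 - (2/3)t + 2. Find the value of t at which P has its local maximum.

Critical points: P'(t) = 2t^2 - (1/3)t - 2/3 vanishes at t = -1/2, 2/3.
P''(t) = 4t - 1/3. P''(-1/2) = -7/3 < 0 ⇒ local maximum; P''(2/3) = 7/3 > 0 ⇒ local minimum.
Thus P has its local maximum at t = -1/2, with value 53/24.

-1/2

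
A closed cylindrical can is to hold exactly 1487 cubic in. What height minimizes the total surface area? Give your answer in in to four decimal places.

12.3711

With radius r and height h, πr²h = 1487 so h = 1487/(πr²), and S(r) = 2πr² + 2πrh = 2πr² + 2·1487/r.
S'(r) = 4πr − 2·1487/r² = 0 ⇒ r³ = 1487/(2π), so r ≈ 6.1855 and h = 2r ≈ 12.3711.
S''(r) = 4π + 4·1487/r³ > 0, so this is the minimum; S ≈ 721.1991.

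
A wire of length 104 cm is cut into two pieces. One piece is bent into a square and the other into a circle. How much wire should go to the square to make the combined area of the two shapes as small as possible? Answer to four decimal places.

Let x be the length used for the square. Square side x/4; circle radius (104−x)/(2π).
A(x) = (x/4)² + π·((104−x)/(2π))² = x²/16 + (104−x)²/(4π) for 0 ≤ x ≤ 104. A'(x) = x/8 − (104−x)/(2π) = 0 gives x = 4·104/(π+4) ≈ 58.2503.
A'' = 1/8 + 1/(2π) > 0, so this gives the minimum combined area; x ≈ 58.2503 cm to the square.

58.2503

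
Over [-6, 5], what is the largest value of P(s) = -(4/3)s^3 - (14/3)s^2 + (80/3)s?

2050/81

Differentiating, P'(s) = -4s^2 - (28/3)s + 80/3; which vanishes at s = -4 and s = 5/3.
Evaluating at the critical points and endpoints: P(-6) = -40,  P(-4) = -96,  P(5/3) = 2050/81,  P(5) = -150.
So the maximum is P(5/3) = 2050/81.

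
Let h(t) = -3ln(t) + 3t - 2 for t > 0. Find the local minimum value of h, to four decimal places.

1.0000

h'(t) = -3/t + 3 = 0 gives t = 1.
h''(t) = 3/t², which is positive for t > 0, so this is a local minimum.
h(1) = -3·ln(1) + 3 - 2 ≈ 1.0000.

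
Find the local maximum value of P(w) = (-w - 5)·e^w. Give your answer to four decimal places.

0.0025

Differentiating with the product rule gives P'(w) = (-w - 6)·e^w. Since e^w > 0, the only critical point is w = -6.
P''(-6) has the same sign as -1 < 0, so this is a local maximum.
P(-6) = (1)·e^(-6) ≈ 0.0025.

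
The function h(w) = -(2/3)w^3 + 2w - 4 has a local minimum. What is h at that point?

h'(w) = -2w^2 + 2. Setting h'(w) = 0 gives w ∈ {-1, 1}.
Since h''(w) = -4w, we get h''(-1) = 4 > 0 ⇒ local minimum; h''(1) = -4 < 0 ⇒ local maximum.
So the local minimum value is h(-1) = -16/3.

-16/3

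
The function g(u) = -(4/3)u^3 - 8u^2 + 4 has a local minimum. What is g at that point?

Critical points: g'(u) = -4u^2 - 16u vanishes at u = -4, 0.
Second-derivative test with g''(u) = -8u - 16: g''(-4) = 16 > 0 ⇒ local minimum; g''(0) = -16 < 0 ⇒ local maximum.
The local minimum is g(-4) = -116/3.

-116/3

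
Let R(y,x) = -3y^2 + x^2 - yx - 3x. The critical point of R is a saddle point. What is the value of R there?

∂R/∂y = -6y - x = 0 and ∂R/∂x = -y + 2x - 3 = 0, so (y, x) = (-3/13, 18/13).
The Hessian has R_{yy} = -6, R_{xx} = 2, R_{yx} = -1, giving D = -13 < 0, so the point is a saddle point.
R(-3/13, 18/13) = -27/13.

-27/13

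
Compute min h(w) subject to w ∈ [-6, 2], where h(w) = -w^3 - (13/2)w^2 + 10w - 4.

-183/2

The derivative is -3w^2 - 13w + 10, which vanishes at w = -5 and w = 2/3.
Evaluating at the critical points and endpoints: h(-6) = -82,  h(-5) = -183/2,  h(2/3) = -14/27,  h(2) = -18.
So the minimum is h(-5) = -183/2.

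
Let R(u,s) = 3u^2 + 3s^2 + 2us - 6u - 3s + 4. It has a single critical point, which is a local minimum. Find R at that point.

29/32

∂R/∂u = 6u + 2s - 6 = 0 and ∂R/∂s = 2u + 6s - 3 = 0, so (u, s) = (15/16, 3/16).
The Hessian has R_{uu} = 6, R_{ss} = 6, R_{us} = 2, giving D = 32 > 0 with R_{uu} > 0, so the point is a local minimum.
R(15/16, 3/16) = 29/32.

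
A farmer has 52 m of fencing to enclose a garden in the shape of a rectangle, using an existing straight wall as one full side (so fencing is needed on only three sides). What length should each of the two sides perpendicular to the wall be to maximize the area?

Let the sides perpendicular to the wall have length x and the parallel side y, so 2x + y = 52 and the area is A = xy = x(52 − 2x).
A'(x) = 52 − 4x = 0 gives x = 13, and A''(x) = −4 < 0 confirms a maximum.
Then y = 52 − 2·13 = 26 and A = 338.

13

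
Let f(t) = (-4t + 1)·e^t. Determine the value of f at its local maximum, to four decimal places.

1.8895

By the product rule, f'(t) = (-4t - 3)·e^t. Since e^t > 0, the only critical point is t = -3/4.
f''(-3/4) has the same sign as -4 < 0, so this is a local maximum.
f(-3/4) = (4)·e^(-3/4) ≈ 1.8895.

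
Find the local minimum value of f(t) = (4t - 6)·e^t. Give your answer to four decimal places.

f'(t) = 4·e^t + (4t - 6)·1·e^t = (4t - 2)·e^t. Since e^t > 0, the only critical point is t = 1/2.
f''(1/2) has the same sign as 4 > 0, so this is a local minimum.
f(1/2) = (-4)·e^(1/2) ≈ -6.5949.

-6.5949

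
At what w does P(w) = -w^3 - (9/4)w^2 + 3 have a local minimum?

P'(w) = -3w^2 - (9/2)w = 0 at w = -3/2, 0.
P''(w) = -6w - 9/2. P''(-3/2) = 9/2 > 0 ⇒ local minimum; P''(0) = -9/2 < 0 ⇒ local maximum.
So the local minimum value is P(-3/2) = 21/16.

-3/2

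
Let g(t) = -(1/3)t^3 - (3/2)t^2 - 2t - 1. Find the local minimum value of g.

g'(t) = -t^2 - 3t - 2. Setting g'(t) = 0 gives t ∈ {-2, -1}.
g''(t) = -2t - 3. g''(-2) = 1 > 0 ⇒ local minimum; g''(-1) = -1 < 0 ⇒ local maximum.
Thus g has its local minimum at t = -2, with value -1/3.

-1/3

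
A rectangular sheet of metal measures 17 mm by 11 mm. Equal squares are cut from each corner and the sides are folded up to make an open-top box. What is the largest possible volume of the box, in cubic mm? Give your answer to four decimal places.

182.9667

With cut size x, the volume is V(x) = x(17 − 2x)(11 − 2x) for 0 < x < 5.5.
V'(x) = 12x^2 − 112x + 187. Setting V'(x) = 0 gives x ≈ 2.1778 (the root in (0, 5.5)).
V''(x) = 24x − 112 is negative there, so this is the maximum; V ≈ 182.9667.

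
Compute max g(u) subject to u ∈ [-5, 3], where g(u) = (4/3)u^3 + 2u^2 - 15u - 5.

145/6

g'(u) = 4u^2 + 4u - 15, which vanishes at u = -5/2 and u = 3/2.
Evaluating at the critical points and endpoints: g(-5) = -140/3,  g(-5/2) = 145/6,  g(3/2) = -37/2,  g(3) = 4.
So the maximum is g(-5/2) = 145/6.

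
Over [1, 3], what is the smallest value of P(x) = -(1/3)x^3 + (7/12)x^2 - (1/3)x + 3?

-7/4

Differentiating, P'(x) = -x^2 + (7/6)x - 1/3; which has no zeros in [1, 3].
Candidates: P(1) = 35/12, P(3) = -7/4.
So the minimum is P(3) = -7/4.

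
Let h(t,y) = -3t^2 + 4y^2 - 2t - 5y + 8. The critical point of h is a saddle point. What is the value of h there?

325/48

∂h/∂t = -6t - 2 = 0 and ∂h/∂y = 8y - 5 = 0, so (t, y) = (-1/3, 5/8).
The Hessian has h_{tt} = -6, h_{yy} = 8, h_{ty} = 0, giving D = -48 < 0, so the point is a saddle point.
h(-1/3, 5/8) = 325/48.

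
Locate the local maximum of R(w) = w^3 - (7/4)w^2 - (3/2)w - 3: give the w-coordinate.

-1/3

R'(w) = 3w^2 - (7/2)w - 3/2. Setting R'(w) = 0 gives w ∈ {-1/3, 3/2}.
Since R''(w) = 6w - 7/2, we get R''(-1/3) = -11/2 < 0 ⇒ local maximum; R''(3/2) = 11/2 > 0 ⇒ local minimum.
The local maximum is R(-1/3) = -295/108.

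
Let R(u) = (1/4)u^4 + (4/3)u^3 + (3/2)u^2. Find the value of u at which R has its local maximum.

R'(u) = u^3 + 4u^2 + 3u = 0 at u = -3, -1, 0.
R''(u) = 3u^2 + 8u + 3. R''(-3) = 6 > 0 ⇒ local minimum; R''(-1) = -2 < 0 ⇒ local maximum; R''(0) = 3 > 0 ⇒ local minimum.
The local maximum is R(-1) = 5/12.

-1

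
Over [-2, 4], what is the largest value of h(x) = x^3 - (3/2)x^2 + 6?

46

h'(x) = 3x^2 - 3x, which vanishes at x = 0 and x = 1.
Candidates: h(-2) = -8; h(0) = 6; h(1) = 11/2; h(4) = 46.
The maximum over the interval is 46, attained at x = 4.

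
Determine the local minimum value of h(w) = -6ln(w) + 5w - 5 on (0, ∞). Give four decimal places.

h'(w) = -6/w + 5 = 0 gives w = 6/5.
h''(w) = 6/w², which is positive for w > 0, so this is a local minimum.
h(6/5) = -6·ln(6/5) + 6 - 5 ≈ -0.0939.

-0.0939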